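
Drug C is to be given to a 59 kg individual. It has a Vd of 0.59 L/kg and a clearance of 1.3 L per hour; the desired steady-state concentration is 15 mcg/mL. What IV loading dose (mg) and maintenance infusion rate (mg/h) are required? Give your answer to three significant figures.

(a) 522 mg; (b) 19.5 mg/h

Total Vd = 0.59 × 59 = 34.81 L
Loading: fill Vd to C_target → 34.81 L × 15 mg/L = 522.2 mg
Infusion rate = 1.300 L/h × 15 mg/L = 19.50 mg/h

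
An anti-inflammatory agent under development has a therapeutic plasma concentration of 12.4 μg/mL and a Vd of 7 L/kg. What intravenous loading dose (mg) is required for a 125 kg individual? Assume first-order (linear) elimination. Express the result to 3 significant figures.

Vd(total) = 125 kg × 7 L/kg = 875.0 L
The loading dose fills Vd to the target concentration.
LD = Vd × C = 875.0 × 12.40 = 10850 mg

10900 mg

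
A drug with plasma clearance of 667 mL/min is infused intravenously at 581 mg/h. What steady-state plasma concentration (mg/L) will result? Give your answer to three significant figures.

14.5 mg/L

CL = 667 mL/min × 60/1000 = 40.02 L/h
Css = rate / CL = 581 / 40.02 = 14.52 mg/L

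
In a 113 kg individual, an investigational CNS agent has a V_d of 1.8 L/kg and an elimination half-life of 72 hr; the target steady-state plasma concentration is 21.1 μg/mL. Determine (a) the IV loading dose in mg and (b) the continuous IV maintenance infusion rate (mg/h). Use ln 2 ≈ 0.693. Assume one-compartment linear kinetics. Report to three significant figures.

Total Vd = 1.8 × 113 = 203.4 L
LD = Vd × C = 203.4 × 21.1 = 4292 mg
CL = 0.693 × Vd / t½ = 0.693 × 203.4 / 72 = 1.958 L/h
Infusion rate = CL × Css = 1.958 × 21.1 = 41.31 mg/h

(a) 4290 mg; (b) 41.3 mg/h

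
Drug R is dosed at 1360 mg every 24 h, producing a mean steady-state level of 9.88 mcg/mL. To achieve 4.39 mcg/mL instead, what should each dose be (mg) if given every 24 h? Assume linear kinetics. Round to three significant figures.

For first-order elimination, Css ∝ F·D/(CL·τ); F and CL are unchanged, so Css ∝ D/τ.
D₂ = D₁ × (Css,target / Css,current) = 1360 × 4.39/9.88 = 604.3 mg

604 mg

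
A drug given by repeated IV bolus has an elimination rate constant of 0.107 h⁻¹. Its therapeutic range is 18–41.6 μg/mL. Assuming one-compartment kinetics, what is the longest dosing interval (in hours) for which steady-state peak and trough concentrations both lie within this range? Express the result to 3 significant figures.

Between IV bolus doses, concentration decays as C = C₀·e^(−kτ), so C_peak/C_trough = e^(kτ).
τ_max = ln(C_peak/C_trough) / k = ln(41.6/18) / 0.1070 = 0.8377 / 0.1070 = 7.829 h

7.83 h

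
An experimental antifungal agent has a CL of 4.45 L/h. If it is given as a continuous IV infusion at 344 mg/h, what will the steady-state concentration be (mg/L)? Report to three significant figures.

Css = rate / CL = 344 / 4.450 = 77.30 mg/L

77.3 mg/L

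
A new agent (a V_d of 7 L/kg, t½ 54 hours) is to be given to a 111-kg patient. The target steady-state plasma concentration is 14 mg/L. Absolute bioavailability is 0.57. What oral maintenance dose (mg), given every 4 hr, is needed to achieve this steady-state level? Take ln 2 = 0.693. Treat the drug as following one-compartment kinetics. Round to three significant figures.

980 mg

Total Vd = 7 × 111 = 777.0 L
CL = ln 2 · Vd / t½ = 0.693 × 777.0 / 54 = 9.972 L/h
D = CL × Css × τ / F = 9.972 × 14 × 4 / 0.57 = 979.7 mg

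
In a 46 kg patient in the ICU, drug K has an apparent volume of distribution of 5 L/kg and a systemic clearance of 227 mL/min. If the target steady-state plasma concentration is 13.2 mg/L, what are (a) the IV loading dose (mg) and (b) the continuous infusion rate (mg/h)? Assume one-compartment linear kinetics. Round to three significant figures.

Vd(total) = 46 kg × 5 L/kg = 230.0 L
Loading: fill Vd to C_target → 230.0 L × 13.2 mg/L = 3036 mg
CL = 227 mL/min = 227 × 0.06 = 13.62 L/h
Maintenance infusion rate = CL × Css = 13.62 × 13.2 = 179.8 mg/h

(a) 3040 mg; (b) 180 mg/h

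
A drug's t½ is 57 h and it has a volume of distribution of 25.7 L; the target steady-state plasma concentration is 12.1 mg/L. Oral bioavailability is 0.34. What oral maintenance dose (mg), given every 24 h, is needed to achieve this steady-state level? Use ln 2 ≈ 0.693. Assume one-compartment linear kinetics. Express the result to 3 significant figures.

k = 0.693/57 = 0.01216 h⁻¹, so CL = k·Vd = 0.01216 × 25.70 = 0.3125 L/h
D = CL × Css × τ / F = 0.3125 × 12.1 × 24 / 0.34 = 266.9 mg

267 mg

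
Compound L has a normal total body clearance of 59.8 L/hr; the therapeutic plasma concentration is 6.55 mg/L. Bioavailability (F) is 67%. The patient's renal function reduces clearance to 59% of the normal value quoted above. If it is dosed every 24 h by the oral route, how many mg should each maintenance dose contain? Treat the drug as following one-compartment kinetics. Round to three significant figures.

Patient clearance = 0.59 × 59.80 = 35.28 L/h
D = CL × Css × τ / F = 35.28 × 6.55 × 24 / 0.67 = 8278 mg

8280 mg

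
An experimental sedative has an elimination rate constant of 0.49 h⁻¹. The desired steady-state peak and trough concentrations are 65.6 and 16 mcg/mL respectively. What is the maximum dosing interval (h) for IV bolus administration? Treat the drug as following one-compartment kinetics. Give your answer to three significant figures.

2.88 h

Between IV bolus doses, concentration decays as C = C₀·e^(−kτ), so C_peak/C_trough = e^(kτ).
τ_max = ln(C_peak/C_trough) / k = ln(65.6/16) / 0.4900 = 1.411 / 0.4900 = 2.880 h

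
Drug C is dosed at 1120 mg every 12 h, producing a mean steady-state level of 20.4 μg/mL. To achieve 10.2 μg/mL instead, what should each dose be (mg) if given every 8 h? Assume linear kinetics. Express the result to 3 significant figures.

373 mg

With linear kinetics, Css is proportional to dose rate (D/τ) at fixed clearance.
D₂ = D₁ × (Css,target / Css,current) × (τ₂/τ₁) = 1120 × (10.2/20.4) × (8/12) = 373.3 mg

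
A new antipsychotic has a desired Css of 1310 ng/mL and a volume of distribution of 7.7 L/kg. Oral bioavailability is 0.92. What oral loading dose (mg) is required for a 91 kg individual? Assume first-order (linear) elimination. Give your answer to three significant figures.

998 mg

Total Vd = 7.7 × 91 = 700.7 L
C = 1310 ng/mL = 1.310 mg/L
LD = Vd × C / F = 700.7 × 1.310 / 0.92 = 997.7 mg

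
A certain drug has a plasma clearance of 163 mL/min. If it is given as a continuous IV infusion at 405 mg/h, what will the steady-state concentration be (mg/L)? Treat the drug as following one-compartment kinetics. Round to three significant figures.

41.4 mg/L

CL = 163 mL/min = 163 × 0.06 = 9.780 L/h
Css = rate / CL = 405 / 9.780 = 41.41 mg/L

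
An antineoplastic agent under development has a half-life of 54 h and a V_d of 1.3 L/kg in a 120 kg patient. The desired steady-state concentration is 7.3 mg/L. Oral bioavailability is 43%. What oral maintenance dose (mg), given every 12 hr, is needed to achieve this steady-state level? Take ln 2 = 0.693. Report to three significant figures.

408 mg

Vd = 1.3 L/kg × 120 kg = 156.0 L
CL = 0.693 × Vd / t½ = 0.693 × 156.0 / 54 = 2.002 L/h
D = CL × Css × τ / F = 2.002 × 7.3 × 12 / 0.43 = 407.8 mg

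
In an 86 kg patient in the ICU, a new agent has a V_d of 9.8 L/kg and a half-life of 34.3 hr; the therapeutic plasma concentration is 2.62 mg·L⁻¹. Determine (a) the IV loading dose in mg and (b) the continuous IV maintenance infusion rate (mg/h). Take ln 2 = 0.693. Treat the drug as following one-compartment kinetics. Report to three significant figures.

(a) 2210 mg; (b) 44.6 mg/h

Vd(total) = 86 kg × 9.8 L/kg = 842.8 L
LD = Vd × C = 842.8 × 2.62 = 2208 mg
CL = 0.693 × Vd / t½ = 0.693 × 842.8 / 34.3 = 17.03 L/h
Infusion rate = CL × Css = 17.03 × 2.62 = 44.62 mg/h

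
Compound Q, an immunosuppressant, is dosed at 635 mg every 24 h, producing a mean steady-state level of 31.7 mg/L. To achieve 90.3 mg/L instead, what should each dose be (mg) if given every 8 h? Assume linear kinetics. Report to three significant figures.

With linear kinetics, Css is proportional to dose rate (D/τ) at fixed clearance.
D₂ = D₁ × (Css,target / Css,current) × (τ₂/τ₁) = 635 × (90.3/31.7) × (8/24) = 602.9 mg

603 mg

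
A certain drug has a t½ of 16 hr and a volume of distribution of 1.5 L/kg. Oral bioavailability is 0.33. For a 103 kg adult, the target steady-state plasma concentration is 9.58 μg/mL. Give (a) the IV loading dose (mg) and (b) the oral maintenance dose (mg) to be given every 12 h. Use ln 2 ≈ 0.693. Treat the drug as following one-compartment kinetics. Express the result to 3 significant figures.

Total Vd = 1.5 × 103 = 154.5 L
LD = Vd × C = 154.5 × 9.58 = 1480 mg
CL = 0.693 × Vd / t½ = 0.693 × 154.5 / 16 = 6.692 L/h
D = CL × Css × τ / F = 6.692 × 9.58 × 12 / 0.33 = 2331 mg

(a) 1480 mg; (b) 2330 mg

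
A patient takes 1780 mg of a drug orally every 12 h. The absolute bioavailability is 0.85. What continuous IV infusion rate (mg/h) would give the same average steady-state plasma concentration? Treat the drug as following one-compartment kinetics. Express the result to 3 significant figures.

Equivalent systemic input: infusion rate = F·D/τ.
Rate = 0.85 × 1780 / 12 = 126.1 mg/h

126 mg/h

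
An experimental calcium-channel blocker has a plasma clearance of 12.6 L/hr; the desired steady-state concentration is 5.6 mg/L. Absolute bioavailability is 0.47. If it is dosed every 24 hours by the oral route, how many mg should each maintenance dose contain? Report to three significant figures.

D = CL × Css × τ / F = 12.60 × 5.6 × 24 / 0.47 = 3603 mg

3600 mg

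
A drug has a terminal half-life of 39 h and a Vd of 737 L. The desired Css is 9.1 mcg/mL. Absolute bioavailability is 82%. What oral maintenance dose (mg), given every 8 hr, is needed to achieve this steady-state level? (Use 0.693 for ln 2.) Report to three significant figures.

1160 mg

k = 0.693/39 = 0.01777 h⁻¹, so CL = k·Vd = 0.01777 × 737.0 = 13.10 L/h
D = CL × Css × τ / F = 13.10 × 9.1 × 8 / 0.82 = 1163 mg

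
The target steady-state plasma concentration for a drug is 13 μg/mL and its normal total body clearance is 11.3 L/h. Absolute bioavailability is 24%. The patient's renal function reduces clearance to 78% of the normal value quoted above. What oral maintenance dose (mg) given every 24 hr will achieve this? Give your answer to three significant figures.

11500 mg

Patient clearance = 0.78 × 11.30 = 8.814 L/h
D = CL × Css × τ / F = 8.814 × 13 × 24 / 0.24 = 11460 mg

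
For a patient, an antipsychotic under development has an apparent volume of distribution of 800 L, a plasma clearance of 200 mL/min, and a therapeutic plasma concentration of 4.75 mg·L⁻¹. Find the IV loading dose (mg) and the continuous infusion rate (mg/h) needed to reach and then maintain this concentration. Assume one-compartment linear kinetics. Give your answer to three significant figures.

LD = Vd · C_target = 800.0 × 4.75 = 3800 mg
Convert clearance: 200 mL/min × 60 min/h ÷ 1000 mL/L = 12.00 L/h
Maintenance: replace elimination → rate = CL × Css = 12.00 × 4.75 = 57.00 mg/h

(a) 3800 mg; (b) 57.0 mg/h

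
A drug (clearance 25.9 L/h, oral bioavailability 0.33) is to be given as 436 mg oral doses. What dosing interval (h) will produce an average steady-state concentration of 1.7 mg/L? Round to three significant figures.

3.27 h

F·D/τ = CL·Css → τ = F·D / (CL·Css).
τ = 0.33 × 436 / (25.9 × 1.7) = 3.268 h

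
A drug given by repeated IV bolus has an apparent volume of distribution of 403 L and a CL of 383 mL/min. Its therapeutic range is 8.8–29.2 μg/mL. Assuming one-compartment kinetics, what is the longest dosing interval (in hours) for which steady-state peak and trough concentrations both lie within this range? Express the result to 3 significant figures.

CL = 383 mL/min = 383 × 0.06 = 22.98 L/h
k = CL / Vd = 22.98 / 403.0 = 0.05702 h⁻¹
Between IV bolus doses, concentration decays as C = C₀·e^(−kτ), so C_peak/C_trough = e^(kτ).
τ_max = ln(C_peak/C_trough) / k = ln(29.2/8.8) / 0.05702 = 1.199 / 0.05702 = 21.03 h

21.0 h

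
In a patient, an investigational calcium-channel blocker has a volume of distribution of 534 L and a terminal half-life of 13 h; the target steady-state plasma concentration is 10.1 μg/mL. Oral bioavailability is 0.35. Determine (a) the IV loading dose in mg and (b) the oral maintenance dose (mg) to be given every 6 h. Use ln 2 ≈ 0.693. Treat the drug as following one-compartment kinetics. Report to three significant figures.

LD = Vd × C = 534.0 × 10.1 = 5393 mg
CL = 0.693 × Vd / t½ = 0.693 × 534.0 / 13 = 28.47 L/h
D = CL × Css × τ / F = 28.47 × 10.1 × 6 / 0.35 = 4929 mg

(a) 5390 mg; (b) 4930 mg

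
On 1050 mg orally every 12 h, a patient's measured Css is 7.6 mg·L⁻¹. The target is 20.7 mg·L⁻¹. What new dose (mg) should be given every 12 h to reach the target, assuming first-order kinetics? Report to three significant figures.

With linear kinetics, Css is proportional to dose rate (D/τ) at fixed clearance.
D₂ = D₁ × (Css,target / Css,current) = 1050 × 20.7/7.6 = 2860 mg

2860 mg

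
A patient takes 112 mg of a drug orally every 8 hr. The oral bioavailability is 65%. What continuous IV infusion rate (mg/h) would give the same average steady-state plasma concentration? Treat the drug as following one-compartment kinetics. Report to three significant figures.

Equivalent systemic input: infusion rate = F·D/τ.
Rate = 0.65 × 112 / 8 = 9.100 mg/h

9.10 mg/h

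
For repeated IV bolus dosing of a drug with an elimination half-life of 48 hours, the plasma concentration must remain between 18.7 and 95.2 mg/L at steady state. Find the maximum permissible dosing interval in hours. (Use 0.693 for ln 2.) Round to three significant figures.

k = 0.693 / t½ = 0.693 / 48 = 0.01444 h⁻¹
Between IV bolus doses, concentration decays as C = C₀·e^(−kτ), so C_peak/C_trough = e^(kτ).
τ_max = ln(C_peak/C_trough) / k = ln(95.2/18.7) / 0.01444 = 1.627 / 0.01444 = 112.7 h

113 h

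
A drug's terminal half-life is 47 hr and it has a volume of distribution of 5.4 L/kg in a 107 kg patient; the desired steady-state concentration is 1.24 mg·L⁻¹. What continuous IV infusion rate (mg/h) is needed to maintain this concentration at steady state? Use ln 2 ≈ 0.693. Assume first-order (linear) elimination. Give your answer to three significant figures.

Vd(total) = 107 kg × 5.4 L/kg = 577.8 L
k = 0.693/47 = 0.01474 h⁻¹, so CL = k·Vd = 0.01474 × 577.8 = 8.517 L/h
Infusion rate = CL × Css = 8.517 × 1.24 = 10.56 mg/h

10.6 mg/h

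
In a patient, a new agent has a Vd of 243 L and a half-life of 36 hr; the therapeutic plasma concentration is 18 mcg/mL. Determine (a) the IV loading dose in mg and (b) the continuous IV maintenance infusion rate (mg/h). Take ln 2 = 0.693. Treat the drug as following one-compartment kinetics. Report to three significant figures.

LD = Vd × C = 243.0 × 18 = 4374 mg
CL = 0.693 × Vd / t½ = 0.693 × 243.0 / 36 = 4.678 L/h
Infusion rate = CL × Css = 4.678 × 18 = 84.20 mg/h

(a) 4370 mg; (b) 84.2 mg/h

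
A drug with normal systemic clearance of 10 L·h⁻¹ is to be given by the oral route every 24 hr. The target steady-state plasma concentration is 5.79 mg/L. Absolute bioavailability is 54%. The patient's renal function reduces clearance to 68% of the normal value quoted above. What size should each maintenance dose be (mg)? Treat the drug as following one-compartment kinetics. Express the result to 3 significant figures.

1750 mg

Patient clearance = 0.68 × 10.00 = 6.800 L/h
D = CL × Css × τ / F = 6.800 × 5.79 × 24 / 0.54 = 1750 mg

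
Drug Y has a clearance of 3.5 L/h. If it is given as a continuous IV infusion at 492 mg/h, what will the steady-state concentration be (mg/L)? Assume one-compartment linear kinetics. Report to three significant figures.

141 mg/L

Css = rate / CL = 492 / 3.500 = 140.6 mg/L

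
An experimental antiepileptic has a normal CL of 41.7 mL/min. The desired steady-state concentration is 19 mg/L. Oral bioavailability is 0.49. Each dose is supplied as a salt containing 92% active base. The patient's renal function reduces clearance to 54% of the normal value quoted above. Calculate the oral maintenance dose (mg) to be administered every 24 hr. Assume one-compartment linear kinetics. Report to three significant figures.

CL = 41.7 mL/min × 60/1000 = 2.502 L/h
Patient clearance = 0.54 × 2.502 = 1.351 L/h
At steady state, dose per interval replaces the amount cleared in that interval: F·S·D/τ = CL·Css.
D = CL × Css × τ / F / S = 1.351 × 19 × 24 / 0.49 / 0.92 = 1367 mg

1370 mg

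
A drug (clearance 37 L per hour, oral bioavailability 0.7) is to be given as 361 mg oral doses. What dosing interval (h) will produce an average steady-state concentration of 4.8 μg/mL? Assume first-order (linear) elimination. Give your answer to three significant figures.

1.42 h

F·D/τ = CL·Css → τ = F·D / (CL·Css).
τ = 0.7 × 361 / (37 × 4.8) = 1.423 h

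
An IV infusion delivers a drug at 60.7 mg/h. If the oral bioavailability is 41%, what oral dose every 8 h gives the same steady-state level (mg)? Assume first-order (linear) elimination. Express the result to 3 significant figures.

1180 mg

To maintain the same Css, the systemic dosing rate must be unchanged: F·D/τ = infusion rate.
D = rate × τ / F = 60.7 × 8 / 0.41 = 1184 mg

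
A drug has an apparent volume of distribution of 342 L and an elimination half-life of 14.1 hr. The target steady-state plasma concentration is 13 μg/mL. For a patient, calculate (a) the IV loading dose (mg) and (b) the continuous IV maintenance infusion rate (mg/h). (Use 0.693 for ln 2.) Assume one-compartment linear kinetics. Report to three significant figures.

(a) 4450 mg; (b) 219 mg/h

LD = Vd × C = 342.0 × 13 = 4446 mg
CL = 0.693 × Vd / t½ = 0.693 × 342.0 / 14.1 = 16.81 L/h
Infusion rate = CL × Css = 16.81 × 13 = 218.5 mg/h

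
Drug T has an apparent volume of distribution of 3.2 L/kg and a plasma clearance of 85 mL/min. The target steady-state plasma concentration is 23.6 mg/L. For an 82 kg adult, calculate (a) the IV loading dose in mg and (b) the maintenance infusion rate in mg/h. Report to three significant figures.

(a) 6190 mg; (b) 120 mg/h

Total Vd = 3.2 × 82 = 262.4 L
Loading dose = Vd × C = 262.4 × 23.6 = 6193 mg
CL = 85 mL/min × 60/1000 = 5.100 L/h
Maintenance: replace elimination → rate = CL × Css = 5.100 × 23.6 = 120.4 mg/h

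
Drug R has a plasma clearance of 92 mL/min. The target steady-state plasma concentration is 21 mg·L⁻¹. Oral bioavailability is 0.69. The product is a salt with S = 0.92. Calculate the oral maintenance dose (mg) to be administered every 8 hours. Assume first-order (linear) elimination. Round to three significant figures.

CL = 92 mL/min × 60/1000 = 5.520 L/h
D = CL × Css × τ / F / S = 5.520 × 21 × 8 / 0.69 / 0.92 = 1461 mg

1460 mg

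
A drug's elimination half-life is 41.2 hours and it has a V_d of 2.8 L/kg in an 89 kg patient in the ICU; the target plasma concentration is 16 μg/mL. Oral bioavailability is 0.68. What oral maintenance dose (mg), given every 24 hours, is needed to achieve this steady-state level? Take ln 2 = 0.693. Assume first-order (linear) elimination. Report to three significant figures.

2370 mg

Vd(total) = 89 kg × 2.8 L/kg = 249.2 L
k = 0.693/41.2 = 0.01682 h⁻¹, so CL = k·Vd = 0.01682 × 249.2 = 4.192 L/h
D = CL × Css × τ / F = 4.192 × 16 × 24 / 0.68 = 2367 mg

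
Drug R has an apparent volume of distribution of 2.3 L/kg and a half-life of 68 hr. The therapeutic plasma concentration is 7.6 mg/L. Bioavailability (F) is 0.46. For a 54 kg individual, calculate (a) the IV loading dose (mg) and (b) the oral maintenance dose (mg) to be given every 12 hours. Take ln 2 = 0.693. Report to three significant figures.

Vd(total) = 54 kg × 2.3 L/kg = 124.2 L
LD = Vd × C = 124.2 × 7.6 = 943.9 mg
CL = 0.693 × Vd / t½ = 0.693 × 124.2 / 68 = 1.266 L/h
D = CL × Css × τ / F = 1.266 × 7.6 × 12 / 0.46 = 251.0 mg

(a) 944 mg; (b) 251 mg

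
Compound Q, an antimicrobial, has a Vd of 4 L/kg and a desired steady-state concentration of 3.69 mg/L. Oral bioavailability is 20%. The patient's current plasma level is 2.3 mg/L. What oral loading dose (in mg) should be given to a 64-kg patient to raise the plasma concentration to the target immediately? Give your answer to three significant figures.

Vd(total) = 64 kg × 4 L/kg = 256.0 L
The loading dose fills Vd to the target concentration.
Concentration deficit ΔC = 3.69 − 2.3 = 1.390 mg/L
LD = Vd × ΔC / F = 256.0 × 1.390 / 0.2 = 1779 mg

1780 mg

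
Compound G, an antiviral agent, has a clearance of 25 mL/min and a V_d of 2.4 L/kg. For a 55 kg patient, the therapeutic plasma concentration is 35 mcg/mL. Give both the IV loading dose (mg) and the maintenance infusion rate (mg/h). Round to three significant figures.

Vd(total) = 55 kg × 2.4 L/kg = 132.0 L
Loading dose = Vd × C = 132.0 × 35 = 4620 mg
Convert clearance: 25 mL/min × 60 min/h ÷ 1000 mL/L = 1.500 L/h
Maintenance: replace elimination → rate = CL × Css = 1.500 × 35 = 52.50 mg/h

(a) 4620 mg; (b) 52.5 mg/h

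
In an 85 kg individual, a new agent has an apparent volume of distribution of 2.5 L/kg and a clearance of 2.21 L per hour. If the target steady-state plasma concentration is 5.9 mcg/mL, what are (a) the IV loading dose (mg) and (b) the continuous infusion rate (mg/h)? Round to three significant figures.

(a) 1250 mg; (b) 13.0 mg/h

Vd = 2.5 L/kg × 85 kg = 212.5 L
LD = Vd · C_target = 212.5 × 5.9 = 1254 mg
Infusion rate = 2.210 L/h × 5.9 mg/L = 13.04 mg/h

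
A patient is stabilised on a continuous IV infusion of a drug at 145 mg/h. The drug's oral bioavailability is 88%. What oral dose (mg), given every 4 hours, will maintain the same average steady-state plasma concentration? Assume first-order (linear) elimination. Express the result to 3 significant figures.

659 mg

To maintain the same Css, the systemic dosing rate must be unchanged: F·D/τ = infusion rate.
D = rate × τ / F = 145 × 4 / 0.88 = 659.1 mg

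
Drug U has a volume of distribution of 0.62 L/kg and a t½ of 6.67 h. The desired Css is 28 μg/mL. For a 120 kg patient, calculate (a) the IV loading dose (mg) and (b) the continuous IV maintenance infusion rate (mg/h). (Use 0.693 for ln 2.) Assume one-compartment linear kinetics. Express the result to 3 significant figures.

Vd = 0.62 L/kg × 120 kg = 74.40 L
LD = Vd × C = 74.40 × 28 = 2083 mg
CL = 0.693 × Vd / t½ = 0.693 × 74.40 / 6.67 = 7.730 L/h
Infusion rate = CL × Css = 7.730 × 28 = 216.4 mg/h

(a) 2080 mg; (b) 216 mg/h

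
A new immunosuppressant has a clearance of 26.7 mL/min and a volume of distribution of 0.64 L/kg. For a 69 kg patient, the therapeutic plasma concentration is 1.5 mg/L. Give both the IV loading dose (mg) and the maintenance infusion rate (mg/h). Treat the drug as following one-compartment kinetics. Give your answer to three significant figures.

(a) 66.2 mg; (b) 2.40 mg/h

Vd(total) = 69 kg × 0.64 L/kg = 44.16 L
LD = Vd · C_target = 44.16 × 1.5 = 66.24 mg
Convert clearance: 26.7 mL/min × 60 min/h ÷ 1000 mL/L = 1.602 L/h
Maintenance infusion rate = CL × Css = 1.602 × 1.5 = 2.403 mg/h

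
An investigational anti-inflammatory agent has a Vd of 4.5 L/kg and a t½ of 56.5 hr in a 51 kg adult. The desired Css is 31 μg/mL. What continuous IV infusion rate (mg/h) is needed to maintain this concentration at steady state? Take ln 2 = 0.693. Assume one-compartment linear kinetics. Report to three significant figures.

Vd = 4.5 L/kg × 51 kg = 229.5 L
CL = 0.693 × Vd / t½ = 0.693 × 229.5 / 56.5 = 2.815 L/h
Infusion rate = CL × Css = 2.815 × 31 = 87.27 mg/h

87.3 mg/h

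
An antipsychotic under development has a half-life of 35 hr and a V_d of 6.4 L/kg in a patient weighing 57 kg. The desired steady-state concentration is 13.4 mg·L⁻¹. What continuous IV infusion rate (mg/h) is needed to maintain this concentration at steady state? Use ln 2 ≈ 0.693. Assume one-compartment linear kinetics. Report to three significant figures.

Vd(total) = 57 kg × 6.4 L/kg = 364.8 L
k = 0.693/35 = 0.01980 h⁻¹, so CL = k·Vd = 0.01980 × 364.8 = 7.223 L/h
Infusion rate = CL × Css = 7.223 × 13.4 = 96.79 mg/h

96.8 mg/h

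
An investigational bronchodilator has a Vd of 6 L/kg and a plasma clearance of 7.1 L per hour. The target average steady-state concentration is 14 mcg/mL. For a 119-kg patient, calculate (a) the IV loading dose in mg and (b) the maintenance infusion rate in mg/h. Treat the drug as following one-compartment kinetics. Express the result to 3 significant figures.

Vd = 6 L/kg × 119 kg = 714.0 L
Loading: fill Vd to C_target → 714.0 L × 14 mg/L = 9996 mg
Maintenance infusion rate = CL × Css = 7.100 × 14 = 99.40 mg/h

(a) 10000 mg; (b) 99.4 mg/h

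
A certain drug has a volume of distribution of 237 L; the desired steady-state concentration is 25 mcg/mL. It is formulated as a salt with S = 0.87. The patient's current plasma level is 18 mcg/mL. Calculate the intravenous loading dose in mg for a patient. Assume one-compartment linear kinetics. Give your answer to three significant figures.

1910 mg

Concentration deficit ΔC = 25 − 18 = 7.000 mg/L
LD = Vd × ΔC / S = 237.0 × 7.000 / 0.87 = 1907 mg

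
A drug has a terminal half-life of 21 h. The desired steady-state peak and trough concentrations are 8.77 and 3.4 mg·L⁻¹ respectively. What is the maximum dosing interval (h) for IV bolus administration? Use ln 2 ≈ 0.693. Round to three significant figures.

28.7 h

k = 0.693 / t½ = 0.693 / 21 = 0.03300 h⁻¹
Between IV bolus doses, concentration decays as C = C₀·e^(−kτ), so C_peak/C_trough = e^(kτ).
τ_max = ln(C_peak/C_trough) / k = ln(8.77/3.4) / 0.03300 = 0.9476 / 0.03300 = 28.72 h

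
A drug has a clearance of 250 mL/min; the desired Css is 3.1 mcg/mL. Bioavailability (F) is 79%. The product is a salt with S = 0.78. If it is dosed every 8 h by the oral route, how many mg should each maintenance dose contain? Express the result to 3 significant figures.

604 mg

Convert clearance: 250 mL/min × 60 min/h ÷ 1000 mL/L = 15.00 L/h
At steady state, dose per interval replaces the amount cleared in that interval: F·S·D/τ = CL·Css.
D = CL × Css × τ / F / S = 15.00 × 3.1 × 8 / 0.79 / 0.78 = 603.7 mg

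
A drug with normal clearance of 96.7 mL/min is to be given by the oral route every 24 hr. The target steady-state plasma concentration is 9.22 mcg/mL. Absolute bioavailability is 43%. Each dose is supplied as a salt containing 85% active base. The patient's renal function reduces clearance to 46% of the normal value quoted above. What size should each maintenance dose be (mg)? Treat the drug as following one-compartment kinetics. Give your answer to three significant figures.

1620 mg

CL = 96.7 mL/min × 60/1000 = 5.802 L/h
Patient clearance = 0.46 × 5.802 = 2.669 L/h
At steady state, dose per interval replaces the amount cleared in that interval: F·S·D/τ = CL·Css.
D = CL × Css × τ / F / S = 2.669 × 9.22 × 24 / 0.43 / 0.85 = 1616 mg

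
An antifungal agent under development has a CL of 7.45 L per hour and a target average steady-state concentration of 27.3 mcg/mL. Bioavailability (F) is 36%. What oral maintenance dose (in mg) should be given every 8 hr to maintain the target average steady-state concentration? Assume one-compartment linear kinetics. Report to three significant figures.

At steady state, dose per interval replaces the amount cleared in that interval: F·D/τ = CL·Css.
D = CL × Css × τ / F = 7.450 × 27.3 × 8 / 0.36 = 4520 mg

4520 mg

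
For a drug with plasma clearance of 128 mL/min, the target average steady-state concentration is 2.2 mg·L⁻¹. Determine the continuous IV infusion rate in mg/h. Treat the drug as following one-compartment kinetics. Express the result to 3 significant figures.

CL = 128 mL/min = 128 × 0.06 = 7.680 L/h
At steady state, infusion rate equals elimination rate: rate in = CL × Css.
Rate = CL × Css = 7.680 × 2.2 = 16.90 mg/h

16.9 mg/h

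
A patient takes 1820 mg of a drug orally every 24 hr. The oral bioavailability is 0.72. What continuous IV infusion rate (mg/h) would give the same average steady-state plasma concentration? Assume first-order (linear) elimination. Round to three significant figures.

Equivalent systemic input: infusion rate = F·D/τ.
Rate = 0.72 × 1820 / 24 = 54.60 mg/h

54.6 mg/h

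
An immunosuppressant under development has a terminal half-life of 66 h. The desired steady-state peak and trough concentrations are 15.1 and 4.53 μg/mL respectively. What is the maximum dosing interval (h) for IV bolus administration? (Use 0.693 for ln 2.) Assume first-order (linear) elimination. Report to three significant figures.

115 h

k = 0.693 / t½ = 0.693 / 66 = 0.01050 h⁻¹
Between IV bolus doses, concentration decays as C = C₀·e^(−kτ), so C_peak/C_trough = e^(kτ).
τ_max = ln(C_peak/C_trough) / k = ln(15.1/4.53) / 0.01050 = 1.204 / 0.01050 = 114.7 h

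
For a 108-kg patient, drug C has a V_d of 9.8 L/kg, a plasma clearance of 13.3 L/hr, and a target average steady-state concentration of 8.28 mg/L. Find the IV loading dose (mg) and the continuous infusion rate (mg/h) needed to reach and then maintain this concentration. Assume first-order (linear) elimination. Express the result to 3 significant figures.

Total Vd = 9.8 × 108 = 1058 L
LD = Vd · C_target = 1058 × 8.28 = 8760 mg
Maintenance infusion rate = CL × Css = 13.30 × 8.28 = 110.1 mg/h

(a) 8760 mg; (b) 110 mg/h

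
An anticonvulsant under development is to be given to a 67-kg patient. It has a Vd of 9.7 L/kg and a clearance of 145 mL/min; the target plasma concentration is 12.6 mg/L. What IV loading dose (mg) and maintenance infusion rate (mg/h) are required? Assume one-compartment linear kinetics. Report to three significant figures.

(a) 8190 mg; (b) 110 mg/h

Vd = 9.7 L/kg × 67 kg = 649.9 L
Loading: fill Vd to C_target → 649.9 L × 12.6 mg/L = 8189 mg
Convert clearance: 145 mL/min × 60 min/h ÷ 1000 mL/L = 8.700 L/h
Infusion rate = 8.700 L/h × 12.6 mg/L = 109.6 mg/h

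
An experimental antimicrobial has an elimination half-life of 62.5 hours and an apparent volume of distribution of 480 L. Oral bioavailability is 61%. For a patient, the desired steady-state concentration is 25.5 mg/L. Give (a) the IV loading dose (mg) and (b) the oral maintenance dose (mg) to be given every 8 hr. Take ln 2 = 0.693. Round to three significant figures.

LD = Vd × C = 480.0 × 25.5 = 12240 mg
CL = 0.693 × Vd / t½ = 0.693 × 480.0 / 62.5 = 5.322 L/h
D = CL × Css × τ / F = 5.322 × 25.5 × 8 / 0.61 = 1780 mg

(a) 12200 mg; (b) 1780 mg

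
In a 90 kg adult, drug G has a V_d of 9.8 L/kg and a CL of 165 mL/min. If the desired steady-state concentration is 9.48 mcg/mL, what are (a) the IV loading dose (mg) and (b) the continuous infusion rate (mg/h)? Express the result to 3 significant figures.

Total Vd = 9.8 × 90 = 882.0 L
Loading dose = Vd × C = 882.0 × 9.48 = 8361 mg
CL = 165 mL/min × 60/1000 = 9.900 L/h
Maintenance infusion rate = CL × Css = 9.900 × 9.48 = 93.85 mg/h

(a) 8360 mg; (b) 93.9 mg/h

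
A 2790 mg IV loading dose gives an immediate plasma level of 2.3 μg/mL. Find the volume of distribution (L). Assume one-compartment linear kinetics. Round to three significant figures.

Immediately after an IV bolus, C₀ = Dose / Vd, so Vd = Dose / C₀.
Vd = 2790 / 2.3 = 1213 L

1210 L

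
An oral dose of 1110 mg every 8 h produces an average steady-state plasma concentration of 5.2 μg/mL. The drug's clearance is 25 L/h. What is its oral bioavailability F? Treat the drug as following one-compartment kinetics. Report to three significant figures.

0.937

F·D/τ = CL·Css at steady state → F = CL·Css·τ / D.
F = 25 × 5.2 × 8 / 1110 = 0.937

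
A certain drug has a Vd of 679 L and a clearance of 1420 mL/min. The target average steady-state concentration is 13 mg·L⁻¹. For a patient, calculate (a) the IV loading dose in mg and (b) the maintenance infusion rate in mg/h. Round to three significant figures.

(a) 8830 mg; (b) 1110 mg/h

Loading dose = Vd × C = 679.0 × 13 = 8827 mg
Convert clearance: 1420 mL/min × 60 min/h ÷ 1000 mL/L = 85.20 L/h
Maintenance: replace elimination → rate = CL × Css = 85.20 × 13 = 1108 mg/h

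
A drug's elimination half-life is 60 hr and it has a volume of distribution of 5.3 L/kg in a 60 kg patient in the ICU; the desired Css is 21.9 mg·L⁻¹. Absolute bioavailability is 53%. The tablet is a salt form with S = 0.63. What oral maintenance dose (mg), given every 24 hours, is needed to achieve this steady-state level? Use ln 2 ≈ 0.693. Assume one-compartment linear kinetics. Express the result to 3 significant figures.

5780 mg

Total Vd = 5.3 × 60 = 318.0 L
CL = ln 2 · Vd / t½ = 0.693 × 318.0 / 60 = 3.673 L/h
D = CL × Css × τ / F / S = 3.673 × 21.9 × 24 / 0.53 / 0.63 = 5782 mg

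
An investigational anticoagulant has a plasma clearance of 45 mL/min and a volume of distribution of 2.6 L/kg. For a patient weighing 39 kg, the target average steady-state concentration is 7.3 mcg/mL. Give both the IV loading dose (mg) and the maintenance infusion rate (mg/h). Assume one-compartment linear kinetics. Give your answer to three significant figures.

Total Vd = 2.6 × 39 = 101.4 L
Loading dose = Vd × C = 101.4 × 7.3 = 740.2 mg
Convert clearance: 45 mL/min × 60 min/h ÷ 1000 mL/L = 2.700 L/h
Maintenance: replace elimination → rate = CL × Css = 2.700 × 7.3 = 19.71 mg/h

(a) 740 mg; (b) 19.7 mg/h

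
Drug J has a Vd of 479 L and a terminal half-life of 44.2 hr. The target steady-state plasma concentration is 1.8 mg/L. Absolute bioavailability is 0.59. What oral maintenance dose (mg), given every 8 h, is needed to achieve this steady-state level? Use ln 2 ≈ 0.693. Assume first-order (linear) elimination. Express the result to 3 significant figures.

183 mg

CL = ln 2 · Vd / t½ = 0.693 × 479.0 / 44.2 = 7.510 L/h
D = CL × Css × τ / F = 7.510 × 1.8 × 8 / 0.59 = 183.3 mg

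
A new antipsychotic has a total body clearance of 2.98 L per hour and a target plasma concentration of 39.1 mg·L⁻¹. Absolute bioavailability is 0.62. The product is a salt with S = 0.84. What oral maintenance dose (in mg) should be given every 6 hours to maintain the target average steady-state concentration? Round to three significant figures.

At steady state, dose per interval replaces the amount cleared in that interval: F·S·D/τ = CL·Css.
D = CL × Css × τ / F / S = 2.980 × 39.1 × 6 / 0.62 / 0.84 = 1342 mg

1340 mg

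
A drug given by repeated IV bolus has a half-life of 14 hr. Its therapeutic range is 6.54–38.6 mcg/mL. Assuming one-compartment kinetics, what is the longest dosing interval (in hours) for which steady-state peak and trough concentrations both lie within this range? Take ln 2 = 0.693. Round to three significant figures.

35.9 h

k = 0.693 / t½ = 0.693 / 14 = 0.04950 h⁻¹
Between IV bolus doses, concentration decays as C = C₀·e^(−kτ), so C_peak/C_trough = e^(kτ).
τ_max = ln(C_peak/C_trough) / k = ln(38.6/6.54) / 0.04950 = 1.775 / 0.04950 = 35.86 h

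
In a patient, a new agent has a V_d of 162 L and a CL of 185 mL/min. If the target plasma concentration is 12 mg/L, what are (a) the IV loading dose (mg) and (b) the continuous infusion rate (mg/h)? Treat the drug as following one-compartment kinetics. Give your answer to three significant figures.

(a) 1940 mg; (b) 133 mg/h

LD = Vd · C_target = 162.0 × 12 = 1944 mg
CL = 185 mL/min = 185 × 0.06 = 11.10 L/h
Maintenance infusion rate = CL × Css = 11.10 × 12 = 133.2 mg/h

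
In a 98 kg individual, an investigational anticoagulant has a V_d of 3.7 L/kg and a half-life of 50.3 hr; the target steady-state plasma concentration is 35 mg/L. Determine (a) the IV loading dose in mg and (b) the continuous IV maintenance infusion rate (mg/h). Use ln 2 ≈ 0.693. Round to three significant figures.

Vd(total) = 98 kg × 3.7 L/kg = 362.6 L
LD = Vd × C = 362.6 × 35 = 12690 mg
CL = 0.693 × Vd / t½ = 0.693 × 362.6 / 50.3 = 4.996 L/h
Infusion rate = CL × Css = 4.996 × 35 = 174.9 mg/h

(a) 12700 mg; (b) 175 mg/h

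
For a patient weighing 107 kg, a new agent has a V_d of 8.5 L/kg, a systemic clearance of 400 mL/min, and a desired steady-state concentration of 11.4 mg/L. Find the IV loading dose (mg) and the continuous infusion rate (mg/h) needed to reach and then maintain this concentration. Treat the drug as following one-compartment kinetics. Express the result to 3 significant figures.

Total Vd = 8.5 × 107 = 909.5 L
LD = Vd · C_target = 909.5 × 11.4 = 10370 mg
CL = 400 mL/min = 400 × 0.06 = 24.00 L/h
Infusion rate = 24.00 L/h × 11.4 mg/L = 273.6 mg/h

(a) 10400 mg; (b) 274 mg/h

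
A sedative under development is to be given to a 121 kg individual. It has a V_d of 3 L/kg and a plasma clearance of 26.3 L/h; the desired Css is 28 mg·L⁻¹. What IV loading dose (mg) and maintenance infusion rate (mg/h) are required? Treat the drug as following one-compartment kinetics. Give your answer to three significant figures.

Total Vd = 3 × 121 = 363.0 L
LD = Vd · C_target = 363.0 × 28 = 10160 mg
Infusion rate = 26.30 L/h × 28 mg/L = 736.4 mg/h

(a) 10200 mg; (b) 736 mg/h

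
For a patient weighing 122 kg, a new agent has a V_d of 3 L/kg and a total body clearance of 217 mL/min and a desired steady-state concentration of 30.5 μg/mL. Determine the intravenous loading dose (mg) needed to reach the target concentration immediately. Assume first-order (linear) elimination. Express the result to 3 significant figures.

11200 mg

Vd = 3 L/kg × 122 kg = 366.0 L
LD = Vd × C = 366.0 × 30.50 = 11160 mg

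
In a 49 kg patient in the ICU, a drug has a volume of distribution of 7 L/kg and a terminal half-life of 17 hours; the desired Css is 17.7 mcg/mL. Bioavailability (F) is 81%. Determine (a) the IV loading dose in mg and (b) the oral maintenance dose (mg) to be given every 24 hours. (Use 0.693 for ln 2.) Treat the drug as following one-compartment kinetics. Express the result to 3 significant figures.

(a) 6070 mg; (b) 7330 mg

Total Vd = 7 × 49 = 343.0 L
LD = Vd × C = 343.0 × 17.7 = 6071 mg
CL = 0.693 × Vd / t½ = 0.693 × 343.0 / 17 = 13.98 L/h
D = CL × Css × τ / F = 13.98 × 17.7 × 24 / 0.81 = 7332 mg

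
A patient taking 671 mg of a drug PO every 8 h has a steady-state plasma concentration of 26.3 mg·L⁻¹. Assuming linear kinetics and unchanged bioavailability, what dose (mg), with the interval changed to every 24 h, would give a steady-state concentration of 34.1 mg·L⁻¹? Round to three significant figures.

2610 mg

With linear kinetics, Css is proportional to dose rate (D/τ) at fixed clearance.
D₂ = D₁ × (Css,target / Css,current) × (τ₂/τ₁) = 671 × (34.1/26.3) × (24/8) = 2610 mg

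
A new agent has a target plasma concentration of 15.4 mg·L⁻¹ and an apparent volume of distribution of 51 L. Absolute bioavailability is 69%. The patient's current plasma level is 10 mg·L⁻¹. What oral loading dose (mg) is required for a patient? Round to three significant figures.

Concentration deficit ΔC = 15.4 − 10 = 5.400 mg/L
LD = Vd × ΔC / F = 51.00 × 5.400 / 0.69 = 399.1 mg

399 mg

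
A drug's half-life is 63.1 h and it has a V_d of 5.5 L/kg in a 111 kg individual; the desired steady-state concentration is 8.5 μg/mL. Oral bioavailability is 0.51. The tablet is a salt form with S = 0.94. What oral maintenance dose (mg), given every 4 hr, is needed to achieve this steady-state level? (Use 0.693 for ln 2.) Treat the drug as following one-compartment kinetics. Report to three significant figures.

Vd(total) = 111 kg × 5.5 L/kg = 610.5 L
CL = ln 2 · Vd / t½ = 0.693 × 610.5 / 63.1 = 6.705 L/h
D = CL × Css × τ / F / S = 6.705 × 8.5 × 4 / 0.51 / 0.94 = 475.5 mg

476 mg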